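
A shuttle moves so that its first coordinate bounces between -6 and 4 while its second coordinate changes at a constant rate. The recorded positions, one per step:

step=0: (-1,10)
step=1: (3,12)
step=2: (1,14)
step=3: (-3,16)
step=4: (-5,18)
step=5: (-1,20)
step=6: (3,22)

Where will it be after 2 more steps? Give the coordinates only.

(-3,26)

The first coordinate reflects between -6 and 4, moving 4 per step.
  step 7: 3 → 1
  step 8: 1 → -3
The second coordinate changes by +2 each step: at step 8 it is 26.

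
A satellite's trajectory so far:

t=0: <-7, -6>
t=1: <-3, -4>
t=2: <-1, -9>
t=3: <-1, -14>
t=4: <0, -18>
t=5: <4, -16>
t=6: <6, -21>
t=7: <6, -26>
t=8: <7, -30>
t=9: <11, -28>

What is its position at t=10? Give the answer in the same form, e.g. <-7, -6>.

<13, -33>

Differencing gives <+4, +2>, <+2, -5>, <+0, -5>, <+1, -4>, <+4, +2>, <+2, -5>, <+0, -5>, <+1, -4>, <+4, +2>. This is the pattern <+4, +2>, <+2, -5>, <+0, -5>, <+1, -4> repeated.
step 10: apply <+2, -5> → <13, -33>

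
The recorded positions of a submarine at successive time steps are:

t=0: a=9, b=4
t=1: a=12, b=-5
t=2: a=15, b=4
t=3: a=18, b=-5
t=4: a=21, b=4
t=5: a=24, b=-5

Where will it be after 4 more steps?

A: linear, +3 per step → 36 at step 9.
B: cycles through 4, -5 every 2 steps. Step 9 lands at position 1 of the cycle → -5.

a=36, b=-5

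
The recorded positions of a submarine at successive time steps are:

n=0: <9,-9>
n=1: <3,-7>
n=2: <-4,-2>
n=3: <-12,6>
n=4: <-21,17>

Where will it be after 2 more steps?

First differences are <-6,+2>, <-7,+5>, <-8,+8>, <-9,+11>; their common second difference is <-1,+3> (constant acceleration).
step 5: <-21,17> + <-10,+14> → <-31,31>
step 6: <-31,31> + <-11,+17> → <-42,48>

<-42,48>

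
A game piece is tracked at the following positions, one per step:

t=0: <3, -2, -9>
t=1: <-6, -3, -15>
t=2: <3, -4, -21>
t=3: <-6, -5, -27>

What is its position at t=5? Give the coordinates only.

<-6, -7, -39>

First: cycles through 3, -6 every 2 steps. Step 5 lands at position 1 of the cycle → -6.
Second: linear, -1 per step → -7 at step 5.
Third: linear, -6 per step → -39 at step 5.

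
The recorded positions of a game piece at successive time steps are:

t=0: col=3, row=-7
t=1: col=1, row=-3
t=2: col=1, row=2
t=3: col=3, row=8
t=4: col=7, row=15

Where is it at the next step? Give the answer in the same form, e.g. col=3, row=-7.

col=13, row=23

Taking differences between consecutive positions: (-2, +4), (+0, +5), (+2, +6), (+4, +7). These grow by (+2, +1) each step.
step 5: col=7, row=15 + (+6, +8) → col=13, row=23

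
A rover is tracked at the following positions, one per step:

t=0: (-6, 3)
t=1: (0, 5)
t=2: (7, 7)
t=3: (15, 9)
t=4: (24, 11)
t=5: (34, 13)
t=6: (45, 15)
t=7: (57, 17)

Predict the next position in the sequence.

(70, 19)

Successive displacements: (+6, +2), (+7, +2), (+8, +2), (+9, +2), (+10, +2), (+11, +2), (+12, +2) — each changes by (+1, +0).
step 8: (57, 17) + (+13, +2) → (70, 19)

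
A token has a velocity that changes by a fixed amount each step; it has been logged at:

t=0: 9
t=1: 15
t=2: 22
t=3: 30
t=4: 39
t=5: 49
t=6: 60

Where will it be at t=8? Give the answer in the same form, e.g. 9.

Taking differences between consecutive positions: +6, +7, +8, +9, +10, +11. These grow by +1 each step.
step 7: 60 + 12 → 72
step 8: 72 + 13 → 85

85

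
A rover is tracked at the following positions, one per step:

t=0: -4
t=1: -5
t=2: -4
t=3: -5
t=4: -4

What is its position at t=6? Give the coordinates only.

-4

Consecutive displacements -1, +1, -1, +1 scale by a factor of -1 each step.
step 5: -4 − 1 → -5
step 6: -5 + 1 → -4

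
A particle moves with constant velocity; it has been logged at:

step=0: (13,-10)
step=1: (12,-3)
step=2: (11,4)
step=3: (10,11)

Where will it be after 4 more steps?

(6,39)

Constant displacement of (-1,+7) per step.
step 4: (10,11) + (-1,+7) → (9,18)
step 5: (9,18) + (-1,+7) → (8,25)
step 6: (8,25) + (-1,+7) → (7,32)
step 7: (7,32) + (-1,+7) → (6,39)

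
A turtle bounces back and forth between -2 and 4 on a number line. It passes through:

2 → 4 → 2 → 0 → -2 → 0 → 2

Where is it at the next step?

4

The value travels 2 per step and bounces off the walls at -2 and 4.
  step 7: 2 → 4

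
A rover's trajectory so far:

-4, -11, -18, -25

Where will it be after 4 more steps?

Constant displacement of -7 per step.
step 4: -25 − 7 → -32
step 5: -32 − 7 → -39
step 6: -39 − 7 → -46
step 7: -46 − 7 → -53

-53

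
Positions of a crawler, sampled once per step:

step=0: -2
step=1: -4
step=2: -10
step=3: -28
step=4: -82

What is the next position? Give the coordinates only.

Step-to-step displacements: -2, -6, -18, -54; each is 3× the previous.
step 5: -82 − 162 → -244

-244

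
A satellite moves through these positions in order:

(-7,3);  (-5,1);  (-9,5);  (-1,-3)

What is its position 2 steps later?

Step-to-step displacements: (+2,-2), (-4,+4), (+8,-8); each is -2× the previous.
step 4: (-1,-3) + (-16,+16) → (-17,13)
step 5: (-17,13) + (+32,-32) → (15,-19)

(15,-19)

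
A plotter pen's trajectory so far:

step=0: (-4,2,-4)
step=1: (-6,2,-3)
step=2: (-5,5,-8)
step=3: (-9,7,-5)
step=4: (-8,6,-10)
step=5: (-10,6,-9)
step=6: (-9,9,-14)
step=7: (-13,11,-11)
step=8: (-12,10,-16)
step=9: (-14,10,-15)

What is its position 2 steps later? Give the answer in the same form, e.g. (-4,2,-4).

Differencing gives (-2,+0,+1), (+1,+3,-5), (-4,+2,+3), (+1,-1,-5), (-2,+0,+1), (+1,+3,-5), (-4,+2,+3), (+1,-1,-5), (-2,+0,+1). This is the pattern (-2,+0,+1), (+1,+3,-5), (-4,+2,+3), (+1,-1,-5) repeated.
step 10: apply (+1,+3,-5) → (-13,13,-20)
step 11: apply (-4,+2,+3) → (-17,15,-17)

(-17,15,-17)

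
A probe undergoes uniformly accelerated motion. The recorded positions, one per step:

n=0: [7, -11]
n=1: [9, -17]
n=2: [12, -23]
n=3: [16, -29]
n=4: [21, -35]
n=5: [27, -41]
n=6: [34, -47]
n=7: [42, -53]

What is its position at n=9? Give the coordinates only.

Successive displacements: [+2, -6], [+3, -6], [+4, -6], [+5, -6], [+6, -6], [+7, -6], [+8, -6] — each changes by [+1, +0].
step 8: [42, -53] + [+9, -6] → [51, -59]
step 9: [51, -59] + [+10, -6] → [61, -65]

[61, -65]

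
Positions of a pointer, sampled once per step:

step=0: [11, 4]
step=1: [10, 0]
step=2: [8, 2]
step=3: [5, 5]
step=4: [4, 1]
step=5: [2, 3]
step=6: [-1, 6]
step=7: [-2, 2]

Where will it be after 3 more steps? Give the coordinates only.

[-8, 3]

Step-to-step displacements: [-1, -4], [-2, +2], [-3, +3], [-1, -4], [-2, +2], [-3, +3], [-1, -4] — a repeating cycle of length 3.
step 8: apply [-2, +2] → [-4, 4]
step 9: apply [-3, +3] → [-7, 7]
step 10: apply [-1, -4] → [-8, 3]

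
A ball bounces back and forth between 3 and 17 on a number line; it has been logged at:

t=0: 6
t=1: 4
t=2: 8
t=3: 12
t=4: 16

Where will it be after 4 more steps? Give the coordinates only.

4

The value reflects between 3 and 17, moving 4 per step.
  step 5: 16 → 14
  step 6: 14 → 10
  step 7: 10 → 6
  step 8: 6 → 4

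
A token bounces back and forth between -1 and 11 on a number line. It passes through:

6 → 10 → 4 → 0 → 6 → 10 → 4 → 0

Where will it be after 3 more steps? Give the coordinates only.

The value travels 6 per step and bounces off the walls at -1 and 11.
  step 8: 0 → 6
  step 9: 6 → 10
  step 10: 10 → 4

4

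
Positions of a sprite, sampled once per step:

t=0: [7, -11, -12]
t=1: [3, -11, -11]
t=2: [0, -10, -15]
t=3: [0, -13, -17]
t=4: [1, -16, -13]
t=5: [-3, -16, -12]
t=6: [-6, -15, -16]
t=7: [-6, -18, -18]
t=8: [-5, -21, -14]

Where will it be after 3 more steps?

The moves between consecutive positions are [-4, +0, +1], [-3, +1, -4], [+0, -3, -2], [+1, -3, +4], [-4, +0, +1], [-3, +1, -4], [+0, -3, -2], [+1, -3, +4]; they repeat the 4-cycle [[-4, +0, +1], [-3, +1, -4], [+0, -3, -2], [+1, -3, +4]].
step 9: apply [-4, +0, +1] → [-9, -21, -13]
step 10: apply [-3, +1, -4] → [-12, -20, -17]
step 11: apply [+0, -3, -2] → [-12, -23, -19]

[-12, -23, -19]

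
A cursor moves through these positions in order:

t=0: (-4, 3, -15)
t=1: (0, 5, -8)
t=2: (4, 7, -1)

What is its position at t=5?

The position changes by (+4, +2, +7) every step.
step 3: (4, 7, -1) + (+4, +2, +7) → (8, 9, 6)
step 4: (8, 9, 6) + (+4, +2, +7) → (12, 11, 13)
step 5: (12, 11, 13) + (+4, +2, +7) → (16, 13, 20)

(16, 13, 20)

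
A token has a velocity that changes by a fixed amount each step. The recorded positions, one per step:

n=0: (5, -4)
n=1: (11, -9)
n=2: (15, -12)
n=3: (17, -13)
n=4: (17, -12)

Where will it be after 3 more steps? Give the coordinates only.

Taking differences between consecutive positions: (+6, -5), (+4, -3), (+2, -1), (+0, +1). These grow by (-2, +2) each step.
step 5: (17, -12) + (-2, +3) → (15, -9)
step 6: (15, -9) + (-4, +5) → (11, -4)
step 7: (11, -4) + (-6, +7) → (5, 3)

(5, 3)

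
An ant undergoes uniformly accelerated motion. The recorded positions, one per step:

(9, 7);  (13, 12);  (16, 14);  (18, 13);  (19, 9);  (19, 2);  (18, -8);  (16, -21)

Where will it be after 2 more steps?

First differences are (+4, +5), (+3, +2), (+2, -1), (+1, -4), (+0, -7), (-1, -10), (-2, -13); their common second difference is (-1, -3) (constant acceleration).
step 8: (16, -21) + (-3, -16) → (13, -37)
step 9: (13, -37) + (-4, -19) → (9, -56)

(9, -56)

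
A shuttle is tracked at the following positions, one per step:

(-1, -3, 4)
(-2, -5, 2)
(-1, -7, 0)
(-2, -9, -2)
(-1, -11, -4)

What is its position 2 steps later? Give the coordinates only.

(-1, -15, -8)

The first coordinate repeats the cycle [-1, -2] with period 2; step 6 mod 2 = 0, giving -1.
The second coordinate changes by -2 each step, so at step 6 it is -3 + 6·(-2) = -15.
The third coordinate changes by -2 each step, so at step 6 it is 4 + 6·(-2) = -8.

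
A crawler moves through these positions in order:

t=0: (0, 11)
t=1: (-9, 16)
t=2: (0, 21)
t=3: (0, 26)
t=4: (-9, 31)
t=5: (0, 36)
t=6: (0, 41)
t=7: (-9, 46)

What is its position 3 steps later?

(-9, 61)

The first coordinate repeats the cycle [0, -9, 0] with period 3; step 10 mod 3 = 1, giving -9.
The second coordinate changes by +5 each step, so at step 10 it is 11 + 10·(5) = 61.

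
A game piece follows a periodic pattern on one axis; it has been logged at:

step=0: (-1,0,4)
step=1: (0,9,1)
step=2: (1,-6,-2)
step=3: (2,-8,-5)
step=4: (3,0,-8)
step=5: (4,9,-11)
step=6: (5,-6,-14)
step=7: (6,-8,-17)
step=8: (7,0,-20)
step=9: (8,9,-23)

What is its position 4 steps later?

First: linear, +1 per step → 12 at step 13.
Second: cycles through 0, 9, -6, -8 every 4 steps. Step 13 lands at position 1 of the cycle → 9.
Third: linear, -3 per step → -35 at step 13.

(12,9,-35)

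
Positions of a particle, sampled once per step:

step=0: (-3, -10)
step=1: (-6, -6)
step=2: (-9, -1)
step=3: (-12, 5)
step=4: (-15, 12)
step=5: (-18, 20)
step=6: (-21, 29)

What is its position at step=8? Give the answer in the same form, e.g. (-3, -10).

First differences are (-3, +4), (-3, +5), (-3, +6), (-3, +7), (-3, +8), (-3, +9); their common second difference is (+0, +1) (constant acceleration).
step 7: (-21, 29) + (-3, +10) → (-24, 39)
step 8: (-24, 39) + (-3, +11) → (-27, 50)

(-27, 50)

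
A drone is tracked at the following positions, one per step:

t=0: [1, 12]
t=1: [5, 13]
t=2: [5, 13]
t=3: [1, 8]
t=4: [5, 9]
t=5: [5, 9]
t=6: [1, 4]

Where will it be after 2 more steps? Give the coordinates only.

[5, 5]

Differencing gives [+4, +1], [+0, +0], [-4, -5], [+4, +1], [+0, +0], [-4, -5]. This is the pattern [+4, +1], [+0, +0], [-4, -5] repeated.
step 7: apply [+4, +1] → [5, 5]
step 8: apply [+0, +0] → [5, 5]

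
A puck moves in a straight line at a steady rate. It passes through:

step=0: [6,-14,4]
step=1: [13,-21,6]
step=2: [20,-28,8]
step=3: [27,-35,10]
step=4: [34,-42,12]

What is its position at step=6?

Each step adds [+7,-7,+2] to the position.
step 5: [34,-42,12] + [+7,-7,+2] → [41,-49,14]
step 6: [41,-49,14] + [+7,-7,+2] → [48,-56,16]

[48,-56,16]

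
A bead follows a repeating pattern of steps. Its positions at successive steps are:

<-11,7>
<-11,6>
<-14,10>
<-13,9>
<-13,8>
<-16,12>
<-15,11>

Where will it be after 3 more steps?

<-17,13>

Differencing gives <+0,-1>, <-3,+4>, <+1,-1>, <+0,-1>, <-3,+4>, <+1,-1>. This is the pattern <+0,-1>, <-3,+4>, <+1,-1> repeated.
step 7: apply <+0,-1> → <-15,10>
step 8: apply <-3,+4> → <-18,14>
step 9: apply <+1,-1> → <-17,13>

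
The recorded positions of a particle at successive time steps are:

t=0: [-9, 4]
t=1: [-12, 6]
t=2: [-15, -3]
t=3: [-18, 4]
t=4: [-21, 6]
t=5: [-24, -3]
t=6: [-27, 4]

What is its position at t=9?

[-36, 4]

First: linear, -3 per step → -36 at step 9.
Second: cycles through 4, 6, -3 every 3 steps. Step 9 lands at position 0 of the cycle → 4.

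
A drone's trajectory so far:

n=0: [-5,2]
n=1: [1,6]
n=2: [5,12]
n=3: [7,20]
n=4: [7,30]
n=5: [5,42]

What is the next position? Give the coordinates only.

[1,56]

Taking differences between consecutive positions: [+6,+4], [+4,+6], [+2,+8], [+0,+10], [-2,+12]. These grow by [-2,+2] each step.
step 6: [5,42] + [-4,+14] → [1,56]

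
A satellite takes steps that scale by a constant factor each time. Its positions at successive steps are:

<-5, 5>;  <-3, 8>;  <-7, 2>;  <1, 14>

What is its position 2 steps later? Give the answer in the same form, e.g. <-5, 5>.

<17, 38>

Step-to-step displacements: <+2, +3>, <-4, -6>, <+8, +12>; each is -2× the previous.
step 4: <1, 14> + <-16, -24> → <-15, -10>
step 5: <-15, -10> + <+32, +48> → <17, 38>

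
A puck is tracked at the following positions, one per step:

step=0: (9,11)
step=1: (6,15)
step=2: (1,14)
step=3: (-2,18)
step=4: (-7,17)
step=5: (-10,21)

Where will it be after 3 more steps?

(-23,23)

The moves between consecutive positions are (-3,+4), (-5,-1), (-3,+4), (-5,-1), (-3,+4); they repeat the 2-cycle [(-3,+4), (-5,-1)].
step 6: apply (-5,-1) → (-15,20)
step 7: apply (-3,+4) → (-18,24)
step 8: apply (-5,-1) → (-23,23)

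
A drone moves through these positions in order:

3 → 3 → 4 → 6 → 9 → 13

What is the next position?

18

First differences are +0, +1, +2, +3, +4; their common second difference is +1 (constant acceleration).
step 6: 13 + 5 → 18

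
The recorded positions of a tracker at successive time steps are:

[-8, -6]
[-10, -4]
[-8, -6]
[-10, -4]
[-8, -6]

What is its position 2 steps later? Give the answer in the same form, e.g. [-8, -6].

The jumps are [-2, +2], [+2, -2], [-2, +2], [+2, -2] — a geometric progression with ratio -1.
step 5: [-8, -6] + [-2, +2] → [-10, -4]
step 6: [-10, -4] + [+2, -2] → [-8, -6]

[-8, -6]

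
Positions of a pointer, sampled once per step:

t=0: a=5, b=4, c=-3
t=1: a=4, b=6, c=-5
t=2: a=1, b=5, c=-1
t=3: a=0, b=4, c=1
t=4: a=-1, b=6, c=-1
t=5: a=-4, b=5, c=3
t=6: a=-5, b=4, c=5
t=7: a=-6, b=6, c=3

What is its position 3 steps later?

a=-11, b=6, c=7

Differencing gives (-1, +2, -2), (-3, -1, +4), (-1, -1, +2), (-1, +2, -2), (-3, -1, +4), (-1, -1, +2), (-1, +2, -2). This is the pattern (-1, +2, -2), (-3, -1, +4), (-1, -1, +2) repeated.
step 8: apply (-3, -1, +4) → a=-9, b=5, c=7
step 9: apply (-1, -1, +2) → a=-10, b=4, c=9
step 10: apply (-1, +2, -2) → a=-11, b=6, c=7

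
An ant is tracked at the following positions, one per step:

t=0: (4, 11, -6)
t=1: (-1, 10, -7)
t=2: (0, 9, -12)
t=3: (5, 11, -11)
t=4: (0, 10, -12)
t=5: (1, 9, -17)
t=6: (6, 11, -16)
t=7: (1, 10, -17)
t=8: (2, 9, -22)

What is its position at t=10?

(2, 10, -22)

Differencing gives (-5, -1, -1), (+1, -1, -5), (+5, +2, +1), (-5, -1, -1), (+1, -1, -5), (+5, +2, +1), (-5, -1, -1), (+1, -1, -5). This is the pattern (-5, -1, -1), (+1, -1, -5), (+5, +2, +1) repeated.
step 9: apply (+5, +2, +1) → (7, 11, -21)
step 10: apply (-5, -1, -1) → (2, 10, -22)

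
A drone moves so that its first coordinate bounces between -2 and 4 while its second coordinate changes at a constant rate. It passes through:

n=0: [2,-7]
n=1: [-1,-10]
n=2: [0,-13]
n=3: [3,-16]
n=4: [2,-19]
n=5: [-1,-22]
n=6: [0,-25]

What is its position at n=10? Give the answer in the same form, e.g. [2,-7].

The first coordinate reflects between -2 and 4, moving 3 per step.
  step 7: 0 → 3
  step 8: 3 → 2
  step 9: 2 → -1
  step 10: -1 → 0
The second coordinate changes by -3 each step: at step 10 it is -37.

[0,-37]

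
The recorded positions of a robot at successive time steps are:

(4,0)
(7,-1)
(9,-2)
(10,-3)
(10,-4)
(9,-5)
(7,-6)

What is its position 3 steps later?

Taking differences between consecutive positions: (+3,-1), (+2,-1), (+1,-1), (+0,-1), (-1,-1), (-2,-1). These grow by (-1,+0) each step.
step 7: (7,-6) + (-3,-1) → (4,-7)
step 8: (4,-7) + (-4,-1) → (0,-8)
step 9: (0,-8) + (-5,-1) → (-5,-9)

(-5,-9)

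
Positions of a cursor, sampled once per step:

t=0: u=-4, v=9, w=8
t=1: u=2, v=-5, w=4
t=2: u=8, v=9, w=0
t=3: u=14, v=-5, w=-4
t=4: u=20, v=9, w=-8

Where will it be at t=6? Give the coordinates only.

u=32, v=9, w=-16

The u coordinate changes by +6 each step, so at step 6 it is -4 + 6·(6) = 32.
The v coordinate repeats the cycle [9, -5] with period 2; step 6 mod 2 = 0, giving 9.
The w coordinate changes by -4 each step, so at step 6 it is 8 + 6·(-4) = -16.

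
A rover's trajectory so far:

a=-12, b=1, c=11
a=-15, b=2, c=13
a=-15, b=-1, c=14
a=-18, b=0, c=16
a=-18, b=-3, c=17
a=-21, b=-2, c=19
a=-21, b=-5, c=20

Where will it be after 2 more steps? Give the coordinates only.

a=-24, b=-7, c=23

The moves between consecutive positions are (-3, +1, +2), (+0, -3, +1), (-3, +1, +2), (+0, -3, +1), (-3, +1, +2), (+0, -3, +1); they repeat the 2-cycle [(-3, +1, +2), (+0, -3, +1)].
step 7: apply (-3, +1, +2) → a=-24, b=-4, c=22
step 8: apply (+0, -3, +1) → a=-24, b=-7, c=23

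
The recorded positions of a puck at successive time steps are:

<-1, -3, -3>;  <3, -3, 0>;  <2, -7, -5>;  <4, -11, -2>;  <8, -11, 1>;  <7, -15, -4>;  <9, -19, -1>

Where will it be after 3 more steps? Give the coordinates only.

<14, -27, 0>

The moves between consecutive positions are <+4, +0, +3>, <-1, -4, -5>, <+2, -4, +3>, <+4, +0, +3>, <-1, -4, -5>, <+2, -4, +3>; they repeat the 3-cycle [<+4, +0, +3>, <-1, -4, -5>, <+2, -4, +3>].
step 7: apply <+4, +0, +3> → <13, -19, 2>
step 8: apply <-1, -4, -5> → <12, -23, -3>
step 9: apply <+2, -4, +3> → <14, -27, 0>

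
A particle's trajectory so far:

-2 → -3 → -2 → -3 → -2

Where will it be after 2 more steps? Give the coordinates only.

-2

Consecutive displacements -1, +1, -1, +1 scale by a factor of -1 each step.
step 5: -2 − 1 → -3
step 6: -3 + 1 → -2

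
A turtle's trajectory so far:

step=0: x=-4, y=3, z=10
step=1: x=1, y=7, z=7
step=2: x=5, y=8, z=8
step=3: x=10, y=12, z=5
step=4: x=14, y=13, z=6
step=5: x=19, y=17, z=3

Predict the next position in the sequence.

Differencing gives (+5, +4, -3), (+4, +1, +1), (+5, +4, -3), (+4, +1, +1), (+5, +4, -3). This is the pattern (+5, +4, -3), (+4, +1, +1) repeated.
step 6: apply (+4, +1, +1) → x=23, y=18, z=4

x=23, y=18, z=4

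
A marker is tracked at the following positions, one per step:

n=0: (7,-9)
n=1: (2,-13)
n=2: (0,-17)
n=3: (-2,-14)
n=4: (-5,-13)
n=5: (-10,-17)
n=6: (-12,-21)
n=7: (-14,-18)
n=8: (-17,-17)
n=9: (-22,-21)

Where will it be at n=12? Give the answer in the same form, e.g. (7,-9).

(-29,-21)

Step-to-step displacements: (-5,-4), (-2,-4), (-2,+3), (-3,+1), (-5,-4), (-2,-4), (-2,+3), (-3,+1), (-5,-4) — a repeating cycle of length 4.
step 10: apply (-2,-4) → (-24,-25)
step 11: apply (-2,+3) → (-26,-22)
step 12: apply (-3,+1) → (-29,-21)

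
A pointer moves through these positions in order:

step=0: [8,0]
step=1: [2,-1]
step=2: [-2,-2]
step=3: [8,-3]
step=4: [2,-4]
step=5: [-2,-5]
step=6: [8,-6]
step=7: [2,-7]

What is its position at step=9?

First: cycles through 8, 2, -2 every 3 steps. Step 9 lands at position 0 of the cycle → 8.
Second: linear, -1 per step → -9 at step 9.

[8,-9]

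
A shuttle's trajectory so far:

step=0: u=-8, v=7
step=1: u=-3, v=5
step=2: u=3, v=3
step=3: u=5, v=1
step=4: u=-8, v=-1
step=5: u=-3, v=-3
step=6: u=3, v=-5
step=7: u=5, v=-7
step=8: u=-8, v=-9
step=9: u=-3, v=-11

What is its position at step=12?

The u coordinate repeats the cycle [-8, -3, 3, 5] with period 4; step 12 mod 4 = 0, giving -8.
The v coordinate changes by -2 each step, so at step 12 it is 7 + 12·(-2) = -17.

u=-8, v=-17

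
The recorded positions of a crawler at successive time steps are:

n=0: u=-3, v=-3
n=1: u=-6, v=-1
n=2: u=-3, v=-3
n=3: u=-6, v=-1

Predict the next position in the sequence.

Step-to-step displacements: (-3, +2), (+3, -2), (-3, +2); each is -1× the previous.
step 4: u=-6, v=-1 + (+3, -2) → u=-3, v=-3

u=-3, v=-3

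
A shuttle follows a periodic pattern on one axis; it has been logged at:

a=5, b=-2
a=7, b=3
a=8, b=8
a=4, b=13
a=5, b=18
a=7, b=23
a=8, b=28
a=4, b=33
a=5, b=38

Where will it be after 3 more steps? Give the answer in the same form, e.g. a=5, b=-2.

a=4, b=53

The a coordinate repeats the cycle [5, 7, 8, 4] with period 4; step 11 mod 4 = 3, giving 4.
The b coordinate changes by +5 each step, so at step 11 it is -2 + 11·(5) = 53.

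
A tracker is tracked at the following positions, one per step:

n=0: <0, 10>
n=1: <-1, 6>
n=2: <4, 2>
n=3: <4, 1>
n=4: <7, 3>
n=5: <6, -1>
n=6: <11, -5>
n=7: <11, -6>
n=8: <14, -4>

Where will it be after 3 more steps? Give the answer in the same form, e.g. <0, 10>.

<18, -13>

The moves between consecutive positions are <-1, -4>, <+5, -4>, <+0, -1>, <+3, +2>, <-1, -4>, <+5, -4>, <+0, -1>, <+3, +2>; they repeat the 4-cycle [<-1, -4>, <+5, -4>, <+0, -1>, <+3, +2>].
step 9: apply <-1, -4> → <13, -8>
step 10: apply <+5, -4> → <18, -12>
step 11: apply <+0, -1> → <18, -13>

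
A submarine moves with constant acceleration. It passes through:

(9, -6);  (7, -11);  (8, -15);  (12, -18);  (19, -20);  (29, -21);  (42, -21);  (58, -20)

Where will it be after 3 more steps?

(124, -11)

Successive displacements: (-2, -5), (+1, -4), (+4, -3), (+7, -2), (+10, -1), (+13, +0), (+16, +1) — each changes by (+3, +1).
step 8: (58, -20) + (+19, +2) → (77, -18)
step 9: (77, -18) + (+22, +3) → (99, -15)
step 10: (99, -15) + (+25, +4) → (124, -11)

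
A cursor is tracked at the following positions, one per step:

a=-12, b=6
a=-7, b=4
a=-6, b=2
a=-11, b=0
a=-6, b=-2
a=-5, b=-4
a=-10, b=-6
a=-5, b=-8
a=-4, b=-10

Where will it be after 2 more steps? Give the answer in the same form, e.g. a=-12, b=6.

Step-to-step displacements: (+5, -2), (+1, -2), (-5, -2), (+5, -2), (+1, -2), (-5, -2), (+5, -2), (+1, -2) — a repeating cycle of length 3.
step 9: apply (-5, -2) → a=-9, b=-12
step 10: apply (+5, -2) → a=-4, b=-14

a=-4, b=-14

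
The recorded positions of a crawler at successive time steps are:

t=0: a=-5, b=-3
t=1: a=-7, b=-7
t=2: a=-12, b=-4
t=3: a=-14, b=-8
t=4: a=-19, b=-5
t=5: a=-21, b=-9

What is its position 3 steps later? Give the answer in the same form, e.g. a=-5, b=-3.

a=-33, b=-7

Step-to-step displacements: (-2, -4), (-5, +3), (-2, -4), (-5, +3), (-2, -4) — a repeating cycle of length 2.
step 6: apply (-5, +3) → a=-26, b=-6
step 7: apply (-2, -4) → a=-28, b=-10
step 8: apply (-5, +3) → a=-33, b=-7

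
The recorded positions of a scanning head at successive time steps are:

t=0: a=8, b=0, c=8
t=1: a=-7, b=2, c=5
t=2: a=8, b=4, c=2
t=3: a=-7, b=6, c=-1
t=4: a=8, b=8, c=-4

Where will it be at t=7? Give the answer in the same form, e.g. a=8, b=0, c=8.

a=-7, b=14, c=-13

The a coordinate repeats the cycle [8, -7] with period 2; step 7 mod 2 = 1, giving -7.
The b coordinate changes by +2 each step, so at step 7 it is 0 + 7·(2) = 14.
The c coordinate changes by -3 each step, so at step 7 it is 8 + 7·(-3) = -13.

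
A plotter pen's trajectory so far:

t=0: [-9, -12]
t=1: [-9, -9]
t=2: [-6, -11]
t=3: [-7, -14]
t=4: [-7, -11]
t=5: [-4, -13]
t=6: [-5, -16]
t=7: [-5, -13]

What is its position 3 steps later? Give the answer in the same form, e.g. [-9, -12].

Differencing gives [+0, +3], [+3, -2], [-1, -3], [+0, +3], [+3, -2], [-1, -3], [+0, +3]. This is the pattern [+0, +3], [+3, -2], [-1, -3] repeated.
step 8: apply [+3, -2] → [-2, -15]
step 9: apply [-1, -3] → [-3, -18]
step 10: apply [+0, +3] → [-3, -15]

[-3, -15]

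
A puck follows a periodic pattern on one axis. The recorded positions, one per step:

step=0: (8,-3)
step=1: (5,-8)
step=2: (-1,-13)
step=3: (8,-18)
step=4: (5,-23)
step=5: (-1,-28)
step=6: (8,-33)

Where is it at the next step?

(5,-38)

First: cycles through 8, 5, -1 every 3 steps. Step 7 lands at position 1 of the cycle → 5.
Second: linear, -5 per step → -38 at step 7.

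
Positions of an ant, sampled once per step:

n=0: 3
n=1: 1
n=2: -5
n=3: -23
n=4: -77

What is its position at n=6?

The jumps are -2, -6, -18, -54 — a geometric progression with ratio 3.
step 5: -77 − 162 → -239
step 6: -239 − 486 → -725

-725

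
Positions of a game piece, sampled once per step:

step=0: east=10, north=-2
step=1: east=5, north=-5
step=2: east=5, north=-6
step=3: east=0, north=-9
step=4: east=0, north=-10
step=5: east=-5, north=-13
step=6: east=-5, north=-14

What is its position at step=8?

The moves between consecutive positions are (-5,-3), (+0,-1), (-5,-3), (+0,-1), (-5,-3), (+0,-1); they repeat the 2-cycle [(-5,-3), (+0,-1)].
step 7: apply (-5,-3) → east=-10, north=-17
step 8: apply (+0,-1) → east=-10, north=-18

east=-10, north=-18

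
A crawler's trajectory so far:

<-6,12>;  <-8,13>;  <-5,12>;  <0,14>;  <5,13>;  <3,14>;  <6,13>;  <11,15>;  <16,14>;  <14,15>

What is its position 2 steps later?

The moves between consecutive positions are <-2,+1>, <+3,-1>, <+5,+2>, <+5,-1>, <-2,+1>, <+3,-1>, <+5,+2>, <+5,-1>, <-2,+1>; they repeat the 4-cycle [<-2,+1>, <+3,-1>, <+5,+2>, <+5,-1>].
step 10: apply <+3,-1> → <17,14>
step 11: apply <+5,+2> → <22,16>

<22,16>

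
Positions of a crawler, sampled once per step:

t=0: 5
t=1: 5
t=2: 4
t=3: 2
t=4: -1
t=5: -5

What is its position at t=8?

First differences are +0, -1, -2, -3, -4; their common second difference is -1 (constant acceleration).
step 6: -5 − 5 → -10
step 7: -10 − 6 → -16
step 8: -16 − 7 → -23

-23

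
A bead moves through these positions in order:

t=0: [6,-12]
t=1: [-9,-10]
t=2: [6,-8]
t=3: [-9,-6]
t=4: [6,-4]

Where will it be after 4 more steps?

The first coordinate repeats the cycle [6, -9] with period 2; step 8 mod 2 = 0, giving 6.
The second coordinate changes by +2 each step, so at step 8 it is -12 + 8·(2) = 4.

[6,4]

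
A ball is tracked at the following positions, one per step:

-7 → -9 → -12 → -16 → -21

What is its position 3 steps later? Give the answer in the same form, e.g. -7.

Successive displacements: -2, -3, -4, -5 — each changes by -1.
step 5: -21 − 6 → -27
step 6: -27 − 7 → -34
step 7: -34 − 8 → -42

-42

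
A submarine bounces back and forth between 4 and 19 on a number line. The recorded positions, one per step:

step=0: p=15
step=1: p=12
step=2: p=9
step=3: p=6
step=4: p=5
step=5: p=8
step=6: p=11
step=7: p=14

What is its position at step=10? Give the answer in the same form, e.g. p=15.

The value reflects between 4 and 19, moving 3 per step.
  step 8: 14 → 17
  step 9: 17 → 18
  step 10: 18 → 15

p=15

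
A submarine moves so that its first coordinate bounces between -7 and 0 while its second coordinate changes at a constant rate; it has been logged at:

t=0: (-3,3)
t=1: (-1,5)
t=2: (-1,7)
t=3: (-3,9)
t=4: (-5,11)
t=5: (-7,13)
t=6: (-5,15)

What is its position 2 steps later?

(-1,19)

The first coordinate travels 2 per step and bounces off the walls at -7 and 0.
  step 7: -5 → -3
  step 8: -3 → -1
The second coordinate changes by +2 each step: at step 8 it is 19.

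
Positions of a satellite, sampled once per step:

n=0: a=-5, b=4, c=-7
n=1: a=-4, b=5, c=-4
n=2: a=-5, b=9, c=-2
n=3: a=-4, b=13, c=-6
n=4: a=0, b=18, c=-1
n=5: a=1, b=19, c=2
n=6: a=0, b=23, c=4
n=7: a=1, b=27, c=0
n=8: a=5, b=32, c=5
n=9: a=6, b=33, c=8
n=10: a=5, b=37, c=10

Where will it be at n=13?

Differencing gives (+1, +1, +3), (-1, +4, +2), (+1, +4, -4), (+4, +5, +5), (+1, +1, +3), (-1, +4, +2), (+1, +4, -4), (+4, +5, +5), (+1, +1, +3), (-1, +4, +2). This is the pattern (+1, +1, +3), (-1, +4, +2), (+1, +4, -4), (+4, +5, +5) repeated.
step 11: apply (+1, +4, -4) → a=6, b=41, c=6
step 12: apply (+4, +5, +5) → a=10, b=46, c=11
step 13: apply (+1, +1, +3) → a=11, b=47, c=14

a=11, b=47, c=14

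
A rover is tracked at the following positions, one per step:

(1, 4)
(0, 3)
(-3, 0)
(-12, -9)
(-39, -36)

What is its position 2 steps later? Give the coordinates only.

(-363, -360)

Step-to-step displacements: (-1, -1), (-3, -3), (-9, -9), (-27, -27); each is 3× the previous.
step 5: (-39, -36) + (-81, -81) → (-120, -117)
step 6: (-120, -117) + (-243, -243) → (-363, -360)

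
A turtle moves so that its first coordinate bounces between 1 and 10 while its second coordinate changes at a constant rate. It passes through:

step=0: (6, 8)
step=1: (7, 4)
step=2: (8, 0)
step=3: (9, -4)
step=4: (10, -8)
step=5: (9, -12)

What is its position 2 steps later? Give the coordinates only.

(7, -20)

The first coordinate travels 1 per step and bounces off the walls at 1 and 10.
  step 6: 9 → 8
  step 7: 8 → 7
The second coordinate changes by -4 each step: at step 7 it is -20.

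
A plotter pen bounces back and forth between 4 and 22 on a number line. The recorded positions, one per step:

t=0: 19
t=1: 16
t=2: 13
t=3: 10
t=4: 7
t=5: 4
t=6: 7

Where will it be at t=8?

13

The value travels 3 per step and bounces off the walls at 4 and 22.
  step 7: 7 → 10
  step 8: 10 → 13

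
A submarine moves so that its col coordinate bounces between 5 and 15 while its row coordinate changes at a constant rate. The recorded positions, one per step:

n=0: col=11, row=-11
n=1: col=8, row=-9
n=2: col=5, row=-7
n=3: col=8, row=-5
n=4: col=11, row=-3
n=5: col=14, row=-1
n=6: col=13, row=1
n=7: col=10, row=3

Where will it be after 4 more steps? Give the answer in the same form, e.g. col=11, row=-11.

The col coordinate travels 3 per step and bounces off the walls at 5 and 15.
  step 8: 10 → 7
  step 9: 7 → 6
  step 10: 6 → 9
  step 11: 9 → 12
The row coordinate changes by +2 each step: at step 11 it is 11.

col=12, row=11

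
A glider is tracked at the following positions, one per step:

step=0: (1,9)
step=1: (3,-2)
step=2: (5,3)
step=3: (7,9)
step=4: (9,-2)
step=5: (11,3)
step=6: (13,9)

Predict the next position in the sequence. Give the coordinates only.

(15,-2)

The first coordinate changes by +2 each step, so at step 7 it is 1 + 7·(2) = 15.
The second coordinate repeats the cycle [9, -2, 3] with period 3; step 7 mod 3 = 1, giving -2.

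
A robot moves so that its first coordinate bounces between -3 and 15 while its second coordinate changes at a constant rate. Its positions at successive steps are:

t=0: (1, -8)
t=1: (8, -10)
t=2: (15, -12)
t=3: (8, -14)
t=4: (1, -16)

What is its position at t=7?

The first coordinate reflects between -3 and 15, moving 7 per step.
  step 5: 1 → 0
  step 6: 0 → 7
  step 7: 7 → 14
The second coordinate changes by -2 each step: at step 7 it is -22.

(14, -22)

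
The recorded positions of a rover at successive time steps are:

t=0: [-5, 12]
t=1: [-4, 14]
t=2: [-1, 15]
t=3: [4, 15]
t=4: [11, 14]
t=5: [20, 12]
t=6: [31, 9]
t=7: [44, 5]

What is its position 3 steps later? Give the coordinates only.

[95, -13]

Taking differences between consecutive positions: [+1, +2], [+3, +1], [+5, +0], [+7, -1], [+9, -2], [+11, -3], [+13, -4]. These grow by [+2, -1] each step.
step 8: [44, 5] + [+15, -5] → [59, 0]
step 9: [59, 0] + [+17, -6] → [76, -6]
step 10: [76, -6] + [+19, -7] → [95, -13]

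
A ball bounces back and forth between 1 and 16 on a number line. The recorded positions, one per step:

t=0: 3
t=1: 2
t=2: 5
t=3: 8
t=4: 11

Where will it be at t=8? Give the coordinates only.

The value reflects between 1 and 16, moving 3 per step.
  step 5: 11 → 14
  step 6: 14 → 15
  step 7: 15 → 12
  step 8: 12 → 9

9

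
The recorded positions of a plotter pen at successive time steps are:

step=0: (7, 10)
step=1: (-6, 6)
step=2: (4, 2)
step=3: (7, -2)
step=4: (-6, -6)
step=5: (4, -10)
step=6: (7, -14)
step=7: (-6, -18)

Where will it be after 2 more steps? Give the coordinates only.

(7, -26)

The first coordinate repeats the cycle [7, -6, 4] with period 3; step 9 mod 3 = 0, giving 7.
The second coordinate changes by -4 each step, so at step 9 it is 10 + 9·(-4) = -26.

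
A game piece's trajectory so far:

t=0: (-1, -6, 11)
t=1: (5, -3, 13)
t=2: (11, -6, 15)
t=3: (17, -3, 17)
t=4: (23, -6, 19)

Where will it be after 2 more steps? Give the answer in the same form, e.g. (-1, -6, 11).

(35, -6, 23)

First: linear, +6 per step → 35 at step 6.
Second: cycles through -6, -3 every 2 steps. Step 6 lands at position 0 of the cycle → -6.
Third: linear, +2 per step → 23 at step 6.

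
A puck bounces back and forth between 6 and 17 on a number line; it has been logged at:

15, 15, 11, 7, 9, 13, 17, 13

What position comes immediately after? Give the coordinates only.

9

The value reflects between 6 and 17, moving 4 per step.
  step 8: 13 → 9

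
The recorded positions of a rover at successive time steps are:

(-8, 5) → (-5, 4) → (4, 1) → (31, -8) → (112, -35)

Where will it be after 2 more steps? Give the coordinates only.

(1084, -359)

Consecutive displacements (+3, -1), (+9, -3), (+27, -9), (+81, -27) scale by a factor of 3 each step.
step 5: (112, -35) + (+243, -81) → (355, -116)
step 6: (355, -116) + (+729, -243) → (1084, -359)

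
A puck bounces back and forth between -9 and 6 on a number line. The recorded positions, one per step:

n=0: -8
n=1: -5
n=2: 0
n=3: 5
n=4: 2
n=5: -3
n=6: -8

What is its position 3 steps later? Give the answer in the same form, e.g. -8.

5

The value reflects between -9 and 6, moving 5 per step.
  step 7: -8 → -5
  step 8: -5 → 0
  step 9: 0 → 5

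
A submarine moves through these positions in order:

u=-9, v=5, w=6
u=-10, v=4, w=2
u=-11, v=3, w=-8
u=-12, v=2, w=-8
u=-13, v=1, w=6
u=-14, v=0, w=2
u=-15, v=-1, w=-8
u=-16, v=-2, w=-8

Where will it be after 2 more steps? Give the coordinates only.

u=-18, v=-4, w=2

U: linear, -1 per step → -18 at step 9.
V: linear, -1 per step → -4 at step 9.
W: cycles through 6, 2, -8, -8 every 4 steps. Step 9 lands at position 1 of the cycle → 2.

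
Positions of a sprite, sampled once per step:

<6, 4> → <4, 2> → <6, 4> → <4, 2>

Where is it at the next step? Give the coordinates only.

The jumps are <-2, -2>, <+2, +2>, <-2, -2> — a geometric progression with ratio -1.
step 4: <4, 2> + <+2, +2> → <6, 4>

<6, 4>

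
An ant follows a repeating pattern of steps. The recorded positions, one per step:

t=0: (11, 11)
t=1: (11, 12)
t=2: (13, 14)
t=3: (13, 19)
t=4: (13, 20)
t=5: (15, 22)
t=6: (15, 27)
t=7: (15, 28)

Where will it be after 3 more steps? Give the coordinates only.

(17, 36)

Step-to-step displacements: (+0, +1), (+2, +2), (+0, +5), (+0, +1), (+2, +2), (+0, +5), (+0, +1) — a repeating cycle of length 3.
step 8: apply (+2, +2) → (17, 30)
step 9: apply (+0, +5) → (17, 35)
step 10: apply (+0, +1) → (17, 36)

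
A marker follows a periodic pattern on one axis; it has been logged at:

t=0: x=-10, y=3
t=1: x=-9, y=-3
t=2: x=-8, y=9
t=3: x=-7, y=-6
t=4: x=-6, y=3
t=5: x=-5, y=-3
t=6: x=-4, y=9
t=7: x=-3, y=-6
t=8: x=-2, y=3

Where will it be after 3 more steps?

The x coordinate changes by +1 each step, so at step 11 it is -10 + 11·(1) = 1.
The y coordinate repeats the cycle [3, -3, 9, -6] with period 4; step 11 mod 4 = 3, giving -6.

x=1, y=-6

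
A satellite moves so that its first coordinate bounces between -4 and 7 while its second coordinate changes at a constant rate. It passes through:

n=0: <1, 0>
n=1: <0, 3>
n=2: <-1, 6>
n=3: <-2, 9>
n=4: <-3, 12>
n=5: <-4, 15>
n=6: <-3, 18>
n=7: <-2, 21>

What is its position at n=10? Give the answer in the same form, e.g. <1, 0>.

The first coordinate reflects between -4 and 7, moving 1 per step.
  step 8: -2 → -1
  step 9: -1 → 0
  step 10: 0 → 1
The second coordinate changes by +3 each step: at step 10 it is 30.

<1, 30>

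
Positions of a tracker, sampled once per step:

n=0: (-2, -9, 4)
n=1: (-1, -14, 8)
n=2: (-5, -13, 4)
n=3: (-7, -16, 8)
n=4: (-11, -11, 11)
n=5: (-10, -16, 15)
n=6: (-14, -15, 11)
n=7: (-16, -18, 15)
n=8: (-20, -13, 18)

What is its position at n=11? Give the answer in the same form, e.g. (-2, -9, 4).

The moves between consecutive positions are (+1, -5, +4), (-4, +1, -4), (-2, -3, +4), (-4, +5, +3), (+1, -5, +4), (-4, +1, -4), (-2, -3, +4), (-4, +5, +3); they repeat the 4-cycle [(+1, -5, +4), (-4, +1, -4), (-2, -3, +4), (-4, +5, +3)].
step 9: apply (+1, -5, +4) → (-19, -18, 22)
step 10: apply (-4, +1, -4) → (-23, -17, 18)
step 11: apply (-2, -3, +4) → (-25, -20, 22)

(-25, -20, 22)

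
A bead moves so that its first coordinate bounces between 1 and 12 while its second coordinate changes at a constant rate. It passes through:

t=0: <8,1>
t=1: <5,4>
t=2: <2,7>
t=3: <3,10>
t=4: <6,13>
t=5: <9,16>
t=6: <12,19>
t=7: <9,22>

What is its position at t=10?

The first coordinate reflects between 1 and 12, moving 3 per step.
  step 8: 9 → 6
  step 9: 6 → 3
  step 10: 3 → 2
The second coordinate changes by +3 each step: at step 10 it is 31.

<2,31>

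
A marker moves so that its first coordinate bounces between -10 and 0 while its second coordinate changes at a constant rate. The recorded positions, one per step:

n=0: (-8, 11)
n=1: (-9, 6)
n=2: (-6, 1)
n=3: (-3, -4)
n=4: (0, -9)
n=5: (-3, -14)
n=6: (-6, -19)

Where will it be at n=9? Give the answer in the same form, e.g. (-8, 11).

The first coordinate travels 3 per step and bounces off the walls at -10 and 0.
  step 7: -6 → -9
  step 8: -9 → -8
  step 9: -8 → -5
The second coordinate changes by -5 each step: at step 9 it is -34.

(-5, -34)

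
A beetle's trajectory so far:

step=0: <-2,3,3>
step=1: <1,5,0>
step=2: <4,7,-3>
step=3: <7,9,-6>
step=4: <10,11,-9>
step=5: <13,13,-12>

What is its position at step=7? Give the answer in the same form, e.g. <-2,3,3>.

<19,17,-18>

Each step adds <+3,+2,-3> to the position.
step 6: <13,13,-12> + <+3,+2,-3> → <16,15,-15>
step 7: <16,15,-15> + <+3,+2,-3> → <19,17,-18>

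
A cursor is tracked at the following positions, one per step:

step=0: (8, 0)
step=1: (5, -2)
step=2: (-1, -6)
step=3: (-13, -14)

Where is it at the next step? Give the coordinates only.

The jumps are (-3, -2), (-6, -4), (-12, -8) — a geometric progression with ratio 2.
step 4: (-13, -14) + (-24, -16) → (-37, -30)

(-37, -30)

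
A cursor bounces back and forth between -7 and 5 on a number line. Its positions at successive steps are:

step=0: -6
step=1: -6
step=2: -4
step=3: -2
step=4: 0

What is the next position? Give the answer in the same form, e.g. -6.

The value travels 2 per step and bounces off the walls at -7 and 5.
  step 5: 0 → 2

2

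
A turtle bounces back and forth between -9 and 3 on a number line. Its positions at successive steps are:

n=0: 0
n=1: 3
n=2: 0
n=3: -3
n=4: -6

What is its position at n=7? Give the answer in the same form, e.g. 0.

The value travels 3 per step and bounces off the walls at -9 and 3.
  step 5: -6 → -9
  step 6: -9 → -6
  step 7: -6 → -3

-3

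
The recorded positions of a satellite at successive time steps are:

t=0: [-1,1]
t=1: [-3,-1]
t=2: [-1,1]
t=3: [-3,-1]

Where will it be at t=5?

Consecutive displacements [-2,-2], [+2,+2], [-2,-2] scale by a factor of -1 each step.
step 4: [-3,-1] + [+2,+2] → [-1,1]
step 5: [-1,1] + [-2,-2] → [-3,-1]

[-3,-1]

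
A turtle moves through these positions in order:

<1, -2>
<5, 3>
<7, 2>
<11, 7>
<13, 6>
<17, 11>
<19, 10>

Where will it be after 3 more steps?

The moves between consecutive positions are <+4, +5>, <+2, -1>, <+4, +5>, <+2, -1>, <+4, +5>, <+2, -1>; they repeat the 2-cycle [<+4, +5>, <+2, -1>].
step 7: apply <+4, +5> → <23, 15>
step 8: apply <+2, -1> → <25, 14>
step 9: apply <+4, +5> → <29, 19>

<29, 19>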